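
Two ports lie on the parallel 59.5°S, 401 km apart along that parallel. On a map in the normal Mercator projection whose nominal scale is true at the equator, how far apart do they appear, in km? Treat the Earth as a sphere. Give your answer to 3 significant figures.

790 km

The Mercator projection is conformal; its linear scale factor is the same in every direction and equals sec φ = 1/cos φ.
Along the parallel, k = sec 59.5° = 1/0.5075 = 1.970.
Map distance = 401 × 1.970 ≈ 790 km.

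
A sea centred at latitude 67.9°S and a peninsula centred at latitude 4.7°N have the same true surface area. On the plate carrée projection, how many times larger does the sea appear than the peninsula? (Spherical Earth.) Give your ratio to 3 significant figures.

2.65

Plate carrée maps x = Rλ, y = Rφ. The meridian scale is h = 1 and the parallel scale is k = 1/cos φ = sec φ.
Areal scale at 67.9°: h·k = 1.000 × 2.658 = 2.658.
Areal scale at 4.7°: h·k = 1.000 × 1.003 = 1.003.
Ratio = 2.658/1.003 ≈ 2.65.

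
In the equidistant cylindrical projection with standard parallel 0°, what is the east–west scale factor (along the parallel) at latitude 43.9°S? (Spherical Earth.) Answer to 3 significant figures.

1.39

Plate carrée maps x = Rλ, y = Rφ. The meridian scale is h = 1 and the parallel scale is k = 1/cos φ = sec φ.
k = 1/cos 43.9° = 1/0.7206 = 1.388.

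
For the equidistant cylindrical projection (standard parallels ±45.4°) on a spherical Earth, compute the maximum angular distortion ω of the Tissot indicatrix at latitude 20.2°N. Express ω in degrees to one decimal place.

16.6°

With standard parallel φ₀ = 45.4°, the equirectangular projection gives x = Rλ cos φ₀, y = Rφ, so h = 1 and k = cos 45.4° / cos φ.
At 20.2°: h = 1.000, k = 0.7482; principal scales a = 1.000, b = 0.7482.
sin(ω/2) = (a − b)/(a + b) = 0.2518/1.748 = 0.1441, so ω = 2 arcsin(0.1441) ≈ 16.6°.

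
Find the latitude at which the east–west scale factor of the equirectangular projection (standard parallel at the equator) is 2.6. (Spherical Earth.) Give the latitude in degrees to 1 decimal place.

Plate carrée: h = 1, k = sec φ along parallels.
sec φ = 2.6  ⇒  cos φ = 0.3846  ⇒  φ ≈ 67.4°.

67.4°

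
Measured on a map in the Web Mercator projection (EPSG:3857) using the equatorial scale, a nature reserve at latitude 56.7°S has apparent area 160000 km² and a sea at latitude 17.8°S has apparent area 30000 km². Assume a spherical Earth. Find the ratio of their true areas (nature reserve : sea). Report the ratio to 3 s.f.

1.77

Since Mercator area scale is 1/cos²φ, the true area equals the apparent area multiplied by cos²φ.
True area of nature reserve: 160000 × cos²(56.7°) = 160000 × 0.3014 = 48230 km².
True area of sea: 30000 × cos²(17.8°) = 30000 × 0.9066 = 27200 km².
Ratio = 48230 / 27200 ≈ 1.77.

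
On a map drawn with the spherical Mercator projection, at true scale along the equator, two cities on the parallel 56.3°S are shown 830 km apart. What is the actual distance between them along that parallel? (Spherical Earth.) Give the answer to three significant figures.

Mercator is conformal, so the point scale is isotropic: h = k = sec φ = 1/cos φ.
Along the parallel at 56.3°, map distances are exaggerated by k = sec 56.3° = 1.802.
True distance = 830 / 1.802 = 830 × cos 56.3° ≈ 461 km.

461 km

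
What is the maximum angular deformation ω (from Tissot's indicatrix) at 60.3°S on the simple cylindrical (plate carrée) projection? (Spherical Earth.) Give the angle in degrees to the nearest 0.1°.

In the plate carrée (x = Rλ, y = Rφ), meridians are true-scale (h = 1) and parallels are stretched by k = sec φ.
At 60.3°: h = 1.000, k = 2.018; principal scales a = 2.018, b = 1.000.
sin(ω/2) = (a − b)/(a + b) = 1.018/3.018 = 0.3374, so ω = 2 arcsin(0.3374) ≈ 39.4°.

39.4°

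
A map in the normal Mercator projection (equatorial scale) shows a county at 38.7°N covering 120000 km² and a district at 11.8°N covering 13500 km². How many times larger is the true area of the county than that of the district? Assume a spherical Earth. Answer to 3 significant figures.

5.65

On Mercator the areal scale is sec²φ, so true area = apparent × cos²φ.
True area of county: 120000 × cos²(38.7°) = 120000 × 0.6091 = 73090 km².
True area of district: 13500 × cos²(11.8°) = 13500 × 0.9582 = 12940 km².
Ratio = 73090 / 12940 ≈ 5.65.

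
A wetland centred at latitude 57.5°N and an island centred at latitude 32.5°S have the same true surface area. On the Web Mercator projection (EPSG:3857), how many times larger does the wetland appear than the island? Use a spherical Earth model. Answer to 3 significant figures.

Mercator is conformal with k = sec φ, so areal scale = k² = sec²φ.
At 57.5°: sec²(57.5°) = 1/0.5373² = 3.464.
At 32.5°: sec²(32.5°) = 1/0.8434² = 1.406.
Ratio = 3.464/1.406 = cos²(32.5°)/cos²(57.5°) ≈ 2.46.

2.46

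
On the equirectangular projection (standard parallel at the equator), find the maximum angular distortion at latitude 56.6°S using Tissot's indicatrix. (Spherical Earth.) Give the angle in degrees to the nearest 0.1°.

33.7°

In the plate carrée (x = Rλ, y = Rφ), meridians are true-scale (h = 1) and parallels are stretched by k = sec φ.
At 56.6°: h = 1.000, k = 1.817; principal scales a = 1.817, b = 1.000.
sin(ω/2) = (a − b)/(a + b) = 0.8166/2.817 = 0.2899, so ω = 2 arcsin(0.2899) ≈ 33.7°.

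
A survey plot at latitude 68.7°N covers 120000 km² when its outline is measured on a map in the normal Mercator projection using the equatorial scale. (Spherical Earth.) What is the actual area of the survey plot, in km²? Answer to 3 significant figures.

15800 km²

For Mercator, h = k = sec φ (a conformal cylindrical projection has a single point scale, 1/cos φ).
Areal scale = k² = sec²φ = 1/cos²(68.7°) = 1/0.3633² = 7.579.
True area = apparent / (areal scale) = 120000 / 7.579 ≈ 15800 km².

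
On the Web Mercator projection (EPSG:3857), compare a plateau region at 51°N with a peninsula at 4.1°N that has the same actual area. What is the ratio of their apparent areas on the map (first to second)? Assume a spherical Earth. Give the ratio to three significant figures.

2.51

Mercator is conformal with k = sec φ, so areal scale = k² = sec²φ.
At 51°: sec²(51°) = 1/0.6293² = 2.525.
At 4.1°: sec²(4.1°) = 1/0.9974² = 1.005.
Ratio = 2.525/1.005 = cos²(4.1°)/cos²(51°) ≈ 2.51.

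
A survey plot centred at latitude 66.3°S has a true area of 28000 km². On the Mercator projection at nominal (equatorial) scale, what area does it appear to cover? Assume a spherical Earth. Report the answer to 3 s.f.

173000 km²

The Mercator projection is conformal; its linear scale factor is the same in every direction and equals sec φ = 1/cos φ.
Areal scale = k² = sec²φ = 1/cos²(66.3°) = 1/0.4019² = 6.190.
Apparent area = 28000 × 6.190 ≈ 173000 km².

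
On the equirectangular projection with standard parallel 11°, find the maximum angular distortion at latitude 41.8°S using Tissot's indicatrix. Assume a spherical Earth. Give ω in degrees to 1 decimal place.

15.7°

In the equirectangular projection with standard parallel φ₀ = 11° (x = Rλ cos φ₀, y = Rφ), meridians are true-scale (h = 1) and the parallel scale is k = cos φ₀ / cos φ.
At 41.8°: h = 1.000, k = 1.317; principal scales a = 1.317, b = 1.000.
sin(ω/2) = (a − b)/(a + b) = 0.3168/2.317 = 0.1367, so ω = 2 arcsin(0.1367) ≈ 15.7°.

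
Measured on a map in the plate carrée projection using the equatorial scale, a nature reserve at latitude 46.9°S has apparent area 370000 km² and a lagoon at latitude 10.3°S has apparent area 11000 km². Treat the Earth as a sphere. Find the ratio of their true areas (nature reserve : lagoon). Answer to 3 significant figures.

23.4

On the plate carrée, areal scale = h·k = 1 × sec φ, so true area = apparent × cos φ.
True area of nature reserve: 370000 × cos(46.9°) = 370000 × 0.6833 = 252800 km².
True area of lagoon: 11000 × cos(10.3°) = 11000 × 0.9839 = 10820 km².
Ratio = 252800 / 10820 ≈ 23.4.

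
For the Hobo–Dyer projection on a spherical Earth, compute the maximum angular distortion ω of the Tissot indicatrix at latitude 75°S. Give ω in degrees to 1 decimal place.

107.7°

Hobo–Dyer is a cylindrical equal-area projection with standard parallels at ±37.5°. A cylindrical equal-area projection with standard parallel φ₀ has meridian scale h = cos φ / cos φ₀ and parallel scale k = cos φ₀ / cos φ (so areas are preserved, h·k = 1).
At 75°: h = 0.3262, k = 3.065; principal scales a = 3.065, b = 0.3262.
sin(ω/2) = (a − b)/(a + b) = 2.739/3.392 = 0.8076, so ω = 2 arcsin(0.8076) ≈ 107.7°.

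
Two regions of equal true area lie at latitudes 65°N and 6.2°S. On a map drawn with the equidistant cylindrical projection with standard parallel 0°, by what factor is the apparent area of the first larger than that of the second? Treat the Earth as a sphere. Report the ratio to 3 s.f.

In the plate carrée (x = Rλ, y = Rφ), meridians are true-scale (h = 1) and parallels are stretched by k = sec φ.
Areal scale at 65°: h·k = 1.000 × 2.366 = 2.366.
Areal scale at 6.2°: h·k = 1.000 × 1.006 = 1.006.
Ratio = 2.366/1.006 ≈ 2.35.

2.35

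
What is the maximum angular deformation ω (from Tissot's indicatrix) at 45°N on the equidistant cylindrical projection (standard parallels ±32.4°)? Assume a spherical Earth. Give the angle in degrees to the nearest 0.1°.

In the equirectangular projection with standard parallel φ₀ = 32.4° (x = Rλ cos φ₀, y = Rφ), meridians are true-scale (h = 1) and the parallel scale is k = cos φ₀ / cos φ.
At 45°: h = 1.000, k = 1.194; principal scales a = 1.194, b = 1.000.
sin(ω/2) = (a − b)/(a + b) = 0.1941/2.194 = 0.08845, so ω = 2 arcsin(0.08845) ≈ 10.1°.

10.1°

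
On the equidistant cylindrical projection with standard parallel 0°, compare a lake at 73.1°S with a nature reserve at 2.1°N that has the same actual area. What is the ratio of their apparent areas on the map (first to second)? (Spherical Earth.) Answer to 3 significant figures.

For the equirectangular projection with φ₀ = 0 (plate carrée), h = 1 along meridians and k = sec φ along parallels.
Areal scale at 73.1°: h·k = 1.000 × 3.440 = 3.440.
Areal scale at 2.1°: h·k = 1.000 × 1.001 = 1.001.
Ratio = 3.440/1.001 ≈ 3.44.

3.44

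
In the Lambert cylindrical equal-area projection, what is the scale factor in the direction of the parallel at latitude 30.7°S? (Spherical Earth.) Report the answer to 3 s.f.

The Lambert cylindrical equal-area projection is the cylindrical equal-area projection with its standard parallel at the equator (φ₀ = 0). A cylindrical equal-area projection with standard parallel φ₀ has meridian scale h = cos φ / cos φ₀ and parallel scale k = cos φ₀ / cos φ (so areas are preserved, h·k = 1).
k = cos 0° / cos 30.7° = 1.000/0.8599 = 1.163.

1.16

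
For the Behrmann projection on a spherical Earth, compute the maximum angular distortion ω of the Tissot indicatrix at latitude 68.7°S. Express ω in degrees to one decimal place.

Behrmann is a cylindrical equal-area projection with standard parallels at ±30°. For cylindrical equal-area with standard parallel φ₀, h = cos φ / cos φ₀ and k = cos φ₀ / cos φ, so h·k = 1.
At 68.7°: h = 0.4194, k = 2.384; principal scales a = 2.384, b = 0.4194.
sin(ω/2) = (a − b)/(a + b) = 1.965/2.804 = 0.7008, so ω = 2 arcsin(0.7008) ≈ 89.0°.

89.0°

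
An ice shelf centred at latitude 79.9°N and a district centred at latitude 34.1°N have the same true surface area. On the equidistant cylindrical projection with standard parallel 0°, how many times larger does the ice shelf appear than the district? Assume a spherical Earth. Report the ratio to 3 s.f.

Plate carrée maps x = Rλ, y = Rφ. The meridian scale is h = 1 and the parallel scale is k = 1/cos φ = sec φ.
Areal scale at 79.9°: h·k = 1.000 × 5.702 = 5.702.
Areal scale at 34.1°: h·k = 1.000 × 1.208 = 1.208.
Ratio = 5.702/1.208 ≈ 4.72.

4.72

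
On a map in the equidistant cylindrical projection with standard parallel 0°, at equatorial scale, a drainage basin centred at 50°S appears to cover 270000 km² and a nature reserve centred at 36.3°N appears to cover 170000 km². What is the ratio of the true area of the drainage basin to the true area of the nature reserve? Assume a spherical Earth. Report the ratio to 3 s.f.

1.27

On the plate carrée, areal scale = h·k = 1 × sec φ, so true area = apparent × cos φ.
True area of drainage basin: 270000 × cos(50°) = 270000 × 0.6428 = 173600 km².
True area of nature reserve: 170000 × cos(36.3°) = 170000 × 0.8059 = 137000 km².
Ratio = 173600 / 137000 ≈ 1.27.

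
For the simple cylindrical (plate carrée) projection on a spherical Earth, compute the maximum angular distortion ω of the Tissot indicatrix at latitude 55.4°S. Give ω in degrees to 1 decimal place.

In the plate carrée (x = Rλ, y = Rφ), meridians are true-scale (h = 1) and parallels are stretched by k = sec φ.
At 55.4°: h = 1.000, k = 1.761; principal scales a = 1.761, b = 1.000.
sin(ω/2) = (a − b)/(a + b) = 0.7610/2.761 = 0.2756, so ω = 2 arcsin(0.2756) ≈ 32.0°.

32.0°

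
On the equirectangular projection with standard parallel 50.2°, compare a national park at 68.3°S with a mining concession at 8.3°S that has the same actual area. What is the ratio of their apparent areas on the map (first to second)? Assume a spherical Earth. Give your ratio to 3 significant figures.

In the equirectangular projection with standard parallel φ₀ = 50.2° (x = Rλ cos φ₀, y = Rφ), meridians are true-scale (h = 1) and the parallel scale is k = cos φ₀ / cos φ.
Areal scale at 68.3°: h·k = 1.000 × 1.731 = 1.731.
Areal scale at 8.3°: h·k = 1.000 × 0.6469 = 0.6469.
Ratio = 1.731/0.6469 ≈ 2.68.

2.68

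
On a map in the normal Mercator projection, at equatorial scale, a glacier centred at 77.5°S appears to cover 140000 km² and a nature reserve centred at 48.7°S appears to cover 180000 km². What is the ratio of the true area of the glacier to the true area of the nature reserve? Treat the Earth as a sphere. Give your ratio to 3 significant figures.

0.0836

Since Mercator area scale is 1/cos²φ, the true area equals the apparent area multiplied by cos²φ.
True area of glacier: 140000 × cos²(77.5°) = 140000 × 0.04685 = 6558 km².
True area of nature reserve: 180000 × cos²(48.7°) = 180000 × 0.4356 = 78410 km².
Ratio = 6558 / 78410 ≈ 0.0836.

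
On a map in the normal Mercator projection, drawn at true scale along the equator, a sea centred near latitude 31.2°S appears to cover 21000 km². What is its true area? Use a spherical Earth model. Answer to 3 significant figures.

For Mercator, h = k = sec φ (a conformal cylindrical projection has a single point scale, 1/cos φ).
Areal scale = k² = sec²φ = 1/cos²(31.2°) = 1/0.8554² = 1.367.
True area = apparent / (areal scale) = 21000 / 1.367 ≈ 15400 km².

15400 km²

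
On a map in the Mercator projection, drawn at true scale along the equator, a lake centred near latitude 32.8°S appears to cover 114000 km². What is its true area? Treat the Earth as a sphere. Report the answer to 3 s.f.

80500 km²

For Mercator, h = k = sec φ (a conformal cylindrical projection has a single point scale, 1/cos φ).
Areal scale = k² = sec²φ = 1/cos²(32.8°) = 1/0.8406² = 1.415.
True area = apparent / (areal scale) = 114000 / 1.415 ≈ 80500 km².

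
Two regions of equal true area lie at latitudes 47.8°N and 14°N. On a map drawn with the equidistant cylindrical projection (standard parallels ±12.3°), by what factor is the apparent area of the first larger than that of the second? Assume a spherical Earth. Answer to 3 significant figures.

With standard parallel φ₀ = 12.3°, the equirectangular projection gives x = Rλ cos φ₀, y = Rφ, so h = 1 and k = cos 12.3° / cos φ.
Areal scale at 47.8°: h·k = 1.000 × 1.455 = 1.455.
Areal scale at 14°: h·k = 1.000 × 1.007 = 1.007.
Ratio = 1.455/1.007 ≈ 1.44.

1.44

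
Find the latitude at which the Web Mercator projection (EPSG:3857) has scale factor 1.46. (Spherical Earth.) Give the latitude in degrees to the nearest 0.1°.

46.8°

Mercator scale is k = sec φ = 1/cos φ.
1/cos φ = 1.46  ⇒  cos φ = 0.6849  ⇒  φ = arccos(0.6849) ≈ 46.8°.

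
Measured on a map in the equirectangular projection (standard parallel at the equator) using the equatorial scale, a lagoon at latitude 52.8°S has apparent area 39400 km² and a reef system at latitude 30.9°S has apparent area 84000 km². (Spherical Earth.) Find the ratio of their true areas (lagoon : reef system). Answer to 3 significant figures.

Plate carrée has h = 1 and k = sec φ, giving areal scale sec φ; true area = (apparent area) · cos φ.
True area of lagoon: 39400 × cos(52.8°) = 39400 × 0.6046 = 23820 km².
True area of reef system: 84000 × cos(30.9°) = 84000 × 0.8581 = 72080 km².
Ratio = 23820 / 72080 ≈ 0.330.

0.330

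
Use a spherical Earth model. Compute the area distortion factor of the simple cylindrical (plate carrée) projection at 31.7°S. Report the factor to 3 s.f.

Plate carrée maps x = Rλ, y = Rφ. The meridian scale is h = 1 and the parallel scale is k = 1/cos φ = sec φ.
Areal scale = h·k = 1 × sec φ; at 31.7°, h = 1.000, k = 1.175, so h·k = 1.175.

1.18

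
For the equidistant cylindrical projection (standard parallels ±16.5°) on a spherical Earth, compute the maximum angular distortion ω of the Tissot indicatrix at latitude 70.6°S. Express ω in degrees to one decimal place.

With standard parallel φ₀ = 16.5°, the equirectangular projection gives x = Rλ cos φ₀, y = Rφ, so h = 1 and k = cos 16.5° / cos φ.
At 70.6°: h = 1.000, k = 2.887; principal scales a = 2.887, b = 1.000.
sin(ω/2) = (a − b)/(a + b) = 1.887/3.887 = 0.4854, so ω = 2 arcsin(0.4854) ≈ 58.1°.

58.1°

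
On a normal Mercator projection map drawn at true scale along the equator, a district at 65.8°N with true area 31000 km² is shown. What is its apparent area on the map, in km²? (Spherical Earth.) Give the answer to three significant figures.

The Mercator projection is conformal; its linear scale factor is the same in every direction and equals sec φ = 1/cos φ.
Areal scale = k² = sec²φ = 1/cos²(65.8°) = 1/0.4099² = 5.951.
Apparent area = 31000 × 5.951 ≈ 184000 km².

184000 km²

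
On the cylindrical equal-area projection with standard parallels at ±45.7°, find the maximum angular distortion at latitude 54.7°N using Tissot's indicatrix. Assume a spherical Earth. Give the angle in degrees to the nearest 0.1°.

Cylindrical equal-area (φ₀ = 45.7°): h = cos φ / cos 45.7° along meridians, k = cos 45.7° / cos φ along parallels; h·k = 1.
At 54.7°: h = 0.8274, k = 1.209; principal scales a = 1.209, b = 0.8274.
sin(ω/2) = (a − b)/(a + b) = 0.3812/2.036 = 0.1873, so ω = 2 arcsin(0.1873) ≈ 21.6°.

21.6°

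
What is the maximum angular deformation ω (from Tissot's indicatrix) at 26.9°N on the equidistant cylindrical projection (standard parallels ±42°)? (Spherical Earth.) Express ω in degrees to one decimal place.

In the equirectangular projection with standard parallel φ₀ = 42° (x = Rλ cos φ₀, y = Rφ), meridians are true-scale (h = 1) and the parallel scale is k = cos φ₀ / cos φ.
At 26.9°: h = 1.000, k = 0.8333; principal scales a = 1.000, b = 0.8333.
sin(ω/2) = (a − b)/(a + b) = 0.1667/1.833 = 0.09092, so ω = 2 arcsin(0.09092) ≈ 10.4°.

10.4°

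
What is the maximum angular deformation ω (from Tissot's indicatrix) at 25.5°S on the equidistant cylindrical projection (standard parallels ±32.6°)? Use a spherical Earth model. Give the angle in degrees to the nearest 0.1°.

3.9°

In the equirectangular projection with standard parallel φ₀ = 32.6° (x = Rλ cos φ₀, y = Rφ), meridians are true-scale (h = 1) and the parallel scale is k = cos φ₀ / cos φ.
At 25.5°: h = 1.000, k = 0.9334; principal scales a = 1.000, b = 0.9334.
sin(ω/2) = (a − b)/(a + b) = 0.06662/1.933 = 0.03446, so ω = 2 arcsin(0.03446) ≈ 3.9°.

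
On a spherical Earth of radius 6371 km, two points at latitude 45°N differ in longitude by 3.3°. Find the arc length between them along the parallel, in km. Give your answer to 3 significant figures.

Arc length along a parallel = R cos φ · Δλ (with Δλ in radians).
= 6371 × cos 45° × (3.3° × π/180) = 6371 × 0.7071 × 0.05760 ≈ 259 km.

259 km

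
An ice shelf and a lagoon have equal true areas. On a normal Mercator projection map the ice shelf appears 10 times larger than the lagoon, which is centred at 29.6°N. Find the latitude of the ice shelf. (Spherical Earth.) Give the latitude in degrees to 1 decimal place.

Mercator areal scale is sec²φ, so apparent-area ratio = sec²φ₁ / sec²φ₂ = cos²φ₂ / cos²φ₁.
cos²φ₂ / cos²φ₁ = 10  ⇒  cos φ₁ = cos 29.6° / √10 = 0.8695/3.162 = 0.2750.
φ₁ = arccos(0.2750) ≈ 74.0°.

74.0°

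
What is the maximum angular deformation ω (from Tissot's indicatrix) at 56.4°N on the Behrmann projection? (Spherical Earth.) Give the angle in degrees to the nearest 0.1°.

Behrmann is a cylindrical equal-area projection with standard parallels at ±30°. Cylindrical equal-area (φ₀ = 30°): h = cos φ / cos 30° along meridians, k = cos 30° / cos φ along parallels; h·k = 1.
At 56.4°: h = 0.6390, k = 1.565; principal scales a = 1.565, b = 0.6390.
sin(ω/2) = (a − b)/(a + b) = 0.9259/2.204 = 0.4201, so ω = 2 arcsin(0.4201) ≈ 49.7°.

49.7°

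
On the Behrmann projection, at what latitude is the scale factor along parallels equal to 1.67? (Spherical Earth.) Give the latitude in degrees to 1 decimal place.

58.8°

Behrmann is a cylindrical equal-area projection with standard parallels at ±30°. A cylindrical equal-area projection with standard parallel φ₀ has meridian scale h = cos φ / cos φ₀ and parallel scale k = cos φ₀ / cos φ (so areas are preserved, h·k = 1).
k = cos φ₀ / cos φ = 1.67  ⇒  cos φ = cos 30° / 1.67 = 0.5186.
φ = arccos(0.5186) ≈ 58.8°.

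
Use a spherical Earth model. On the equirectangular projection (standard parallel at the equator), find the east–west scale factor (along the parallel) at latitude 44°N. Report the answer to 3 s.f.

For the equirectangular projection with φ₀ = 0 (plate carrée), h = 1 along meridians and k = sec φ along parallels.
k = 1/cos 44° = 1/0.7193 = 1.390.

1.39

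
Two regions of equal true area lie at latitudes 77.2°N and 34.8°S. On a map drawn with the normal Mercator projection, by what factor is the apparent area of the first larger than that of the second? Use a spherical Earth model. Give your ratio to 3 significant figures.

Mercator areal scale is sec²φ.
At 77.2°: sec²(77.2°) = 1/0.2215² = 20.37.
At 34.8°: sec²(34.8°) = 1/0.8211² = 1.483.
Ratio = 20.37/1.483 = cos²(34.8°)/cos²(77.2°) ≈ 13.7.

13.7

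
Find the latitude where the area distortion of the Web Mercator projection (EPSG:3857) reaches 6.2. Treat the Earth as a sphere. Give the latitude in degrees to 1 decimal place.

66.3°

Mercator areal scale is sec²φ.
sec²φ = 6.2  ⇒  cos²φ = 0.1613  ⇒  cos φ = 0.4016.
φ = arccos(0.4016) ≈ 66.3°.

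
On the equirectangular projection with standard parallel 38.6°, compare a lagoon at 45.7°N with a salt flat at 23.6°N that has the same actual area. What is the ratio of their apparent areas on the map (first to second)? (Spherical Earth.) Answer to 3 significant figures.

With standard parallel φ₀ = 38.6°, the equirectangular projection gives x = Rλ cos φ₀, y = Rφ, so h = 1 and k = cos 38.6° / cos φ.
Areal scale at 45.7°: h·k = 1.000 × 1.119 = 1.119.
Areal scale at 23.6°: h·k = 1.000 × 0.8529 = 0.8529.
Ratio = 1.119/0.8529 ≈ 1.31.

1.31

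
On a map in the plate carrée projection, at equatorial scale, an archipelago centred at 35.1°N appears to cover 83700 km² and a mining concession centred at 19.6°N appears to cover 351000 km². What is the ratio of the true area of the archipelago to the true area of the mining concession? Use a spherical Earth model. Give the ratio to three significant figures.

Plate carrée has h = 1 and k = sec φ, giving areal scale sec φ; true area = (apparent area) · cos φ.
True area of archipelago: 83700 × cos(35.1°) = 83700 × 0.8181 = 68480 km².
True area of mining concession: 351000 × cos(19.6°) = 351000 × 0.9421 = 330700 km².
Ratio = 68480 / 330700 ≈ 0.207.

0.207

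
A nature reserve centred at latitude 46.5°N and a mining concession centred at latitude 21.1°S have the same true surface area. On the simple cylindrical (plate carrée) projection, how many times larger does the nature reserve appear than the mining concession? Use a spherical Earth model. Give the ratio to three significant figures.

1.36

For the equirectangular projection with φ₀ = 0 (plate carrée), h = 1 along meridians and k = sec φ along parallels.
Areal scale at 46.5°: h·k = 1.000 × 1.453 = 1.453.
Areal scale at 21.1°: h·k = 1.000 × 1.072 = 1.072.
Ratio = 1.453/1.072 ≈ 1.36.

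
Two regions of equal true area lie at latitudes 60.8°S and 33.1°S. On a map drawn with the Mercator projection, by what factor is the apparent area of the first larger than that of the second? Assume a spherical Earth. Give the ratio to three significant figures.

Mercator areal scale is sec²φ.
At 60.8°: sec²(60.8°) = 1/0.4879² = 4.202.
At 33.1°: sec²(33.1°) = 1/0.8377² = 1.425.
Ratio = 4.202/1.425 = cos²(33.1°)/cos²(60.8°) ≈ 2.95.

2.95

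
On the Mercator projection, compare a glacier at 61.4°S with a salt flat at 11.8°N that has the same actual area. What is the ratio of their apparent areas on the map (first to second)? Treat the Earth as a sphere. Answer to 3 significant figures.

Mercator is conformal with k = sec φ, so areal scale = k² = sec²φ.
At 61.4°: sec²(61.4°) = 1/0.4787² = 4.364.
At 11.8°: sec²(11.8°) = 1/0.9789² = 1.044.
Ratio = 4.364/1.044 = cos²(11.8°)/cos²(61.4°) ≈ 4.18.

4.18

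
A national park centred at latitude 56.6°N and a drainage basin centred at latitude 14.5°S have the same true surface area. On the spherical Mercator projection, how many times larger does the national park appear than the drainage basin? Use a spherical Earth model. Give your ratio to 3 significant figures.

3.09

Mercator areal scale is sec²φ.
At 56.6°: sec²(56.6°) = 1/0.5505² = 3.300.
At 14.5°: sec²(14.5°) = 1/0.9681² = 1.067.
Ratio = 3.300/1.067 = cos²(14.5°)/cos²(56.6°) ≈ 3.09.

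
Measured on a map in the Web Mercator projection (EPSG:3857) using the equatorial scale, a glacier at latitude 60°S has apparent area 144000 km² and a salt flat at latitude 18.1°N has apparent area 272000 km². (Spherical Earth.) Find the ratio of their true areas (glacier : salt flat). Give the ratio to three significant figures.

On Mercator the areal scale is sec²φ, so true area = apparent × cos²φ.
True area of glacier: 144000 × cos²(60°) = 144000 × 0.2500 = 36000 km².
True area of salt flat: 272000 × cos²(18.1°) = 272000 × 0.9035 = 245700 km².
Ratio = 36000 / 245700 ≈ 0.146.

0.146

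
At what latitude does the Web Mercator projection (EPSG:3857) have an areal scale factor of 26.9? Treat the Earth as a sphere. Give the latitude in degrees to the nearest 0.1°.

Mercator areal scale is sec²φ.
sec²φ = 26.9  ⇒  cos²φ = 0.03717  ⇒  cos φ = 0.1928.
φ = arccos(0.1928) ≈ 78.9°.

78.9°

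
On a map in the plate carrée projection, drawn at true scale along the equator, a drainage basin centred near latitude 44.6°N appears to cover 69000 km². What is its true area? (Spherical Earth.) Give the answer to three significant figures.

In the plate carrée (x = Rλ, y = Rφ), meridians are true-scale (h = 1) and parallels are stretched by k = sec φ.
Areal scale = h·k = 1 × sec φ; at 44.6°, h = 1.000, k = 1.404, so h·k = 1.404.
True area = apparent / (areal scale) = 69000 / 1.404 ≈ 49100 km².

49100 km²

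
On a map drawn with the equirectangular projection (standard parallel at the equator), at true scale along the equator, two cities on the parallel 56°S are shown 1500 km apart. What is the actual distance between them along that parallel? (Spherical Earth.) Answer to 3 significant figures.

839 km

Plate carrée maps x = Rλ, y = Rφ. The meridian scale is h = 1 and the parallel scale is k = 1/cos φ = sec φ.
Along the parallel at 56°, map distances are exaggerated by k = sec 56° = 1.788.
True distance = 1500 / 1.788 = 1500 × cos 56° ≈ 839 km.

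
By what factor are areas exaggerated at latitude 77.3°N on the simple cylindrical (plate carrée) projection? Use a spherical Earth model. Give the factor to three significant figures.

4.55

For the equirectangular projection with φ₀ = 0 (plate carrée), h = 1 along meridians and k = sec φ along parallels.
Areal scale = h·k = 1 × sec φ; at 77.3°, h = 1.000, k = 4.549, so h·k = 4.549.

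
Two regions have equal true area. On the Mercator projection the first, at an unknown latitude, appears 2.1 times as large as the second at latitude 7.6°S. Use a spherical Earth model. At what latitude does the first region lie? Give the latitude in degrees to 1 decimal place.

Mercator areal scale is sec²φ, so apparent-area ratio = sec²φ₁ / sec²φ₂ = cos²φ₂ / cos²φ₁.
cos²φ₂ / cos²φ₁ = 2.1  ⇒  cos φ₁ = cos 7.6° / √2.1 = 0.9912/1.449 = 0.6840.
φ₁ = arccos(0.6840) ≈ 46.8°.

46.8°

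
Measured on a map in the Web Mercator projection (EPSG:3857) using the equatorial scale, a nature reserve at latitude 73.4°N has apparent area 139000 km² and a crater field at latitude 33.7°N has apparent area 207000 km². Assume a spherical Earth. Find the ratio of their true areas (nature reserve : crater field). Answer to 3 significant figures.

Mercator's areal exaggeration is sec²φ; hence true area = (apparent area) · cos²φ.
True area of nature reserve: 139000 × cos²(73.4°) = 139000 × 0.08162 = 11340 km².
True area of crater field: 207000 × cos²(33.7°) = 207000 × 0.6921 = 143300 km².
Ratio = 11340 / 143300 ≈ 0.0792.

0.0792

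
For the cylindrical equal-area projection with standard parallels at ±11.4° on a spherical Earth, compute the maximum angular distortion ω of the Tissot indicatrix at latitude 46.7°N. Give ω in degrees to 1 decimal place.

40.1°

Cylindrical equal-area (φ₀ = 11.4°): h = cos φ / cos 11.4° along meridians, k = cos 11.4° / cos φ along parallels; h·k = 1.
At 46.7°: h = 0.6996, k = 1.429; principal scales a = 1.429, b = 0.6996.
sin(ω/2) = (a − b)/(a + b) = 0.7297/2.129 = 0.3428, so ω = 2 arcsin(0.3428) ≈ 40.1°.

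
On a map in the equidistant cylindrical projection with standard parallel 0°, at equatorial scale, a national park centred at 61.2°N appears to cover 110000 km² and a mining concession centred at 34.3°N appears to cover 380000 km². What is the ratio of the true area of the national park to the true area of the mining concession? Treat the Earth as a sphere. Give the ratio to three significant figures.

On the plate carrée, areal scale = h·k = 1 × sec φ, so true area = apparent × cos φ.
True area of national park: 110000 × cos(61.2°) = 110000 × 0.4818 = 52990 km².
True area of mining concession: 380000 × cos(34.3°) = 380000 × 0.8261 = 313900 km².
Ratio = 52990 / 313900 ≈ 0.169.

0.169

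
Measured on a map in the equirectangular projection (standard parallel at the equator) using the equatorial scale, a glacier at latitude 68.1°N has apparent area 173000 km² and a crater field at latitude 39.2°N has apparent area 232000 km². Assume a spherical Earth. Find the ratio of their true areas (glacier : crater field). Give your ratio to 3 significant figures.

0.359

Plate carrée has h = 1 and k = sec φ, giving areal scale sec φ; true area = (apparent area) · cos φ.
True area of glacier: 173000 × cos(68.1°) = 173000 × 0.3730 = 64530 km².
True area of crater field: 232000 × cos(39.2°) = 232000 × 0.7749 = 179800 km².
Ratio = 64530 / 179800 ≈ 0.359.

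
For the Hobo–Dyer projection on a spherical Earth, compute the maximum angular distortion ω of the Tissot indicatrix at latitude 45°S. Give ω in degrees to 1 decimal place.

13.2°

Hobo–Dyer is a cylindrical equal-area projection with standard parallels at ±37.5°. A cylindrical equal-area projection with standard parallel φ₀ has meridian scale h = cos φ / cos φ₀ and parallel scale k = cos φ₀ / cos φ (so areas are preserved, h·k = 1).
At 45°: h = 0.8913, k = 1.122; principal scales a = 1.122, b = 0.8913.
sin(ω/2) = (a − b)/(a + b) = 0.2307/2.013 = 0.1146, so ω = 2 arcsin(0.1146) ≈ 13.2°.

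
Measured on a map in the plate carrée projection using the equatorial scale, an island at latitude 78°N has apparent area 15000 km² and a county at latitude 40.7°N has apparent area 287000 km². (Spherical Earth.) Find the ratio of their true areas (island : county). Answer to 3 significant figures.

0.0143

On the plate carrée, areal scale = h·k = 1 × sec φ, so true area = apparent × cos φ.
True area of island: 15000 × cos(78°) = 15000 × 0.2079 = 3119 km².
True area of county: 287000 × cos(40.7°) = 287000 × 0.7581 = 217600 km².
Ratio = 3119 / 217600 ≈ 0.0143.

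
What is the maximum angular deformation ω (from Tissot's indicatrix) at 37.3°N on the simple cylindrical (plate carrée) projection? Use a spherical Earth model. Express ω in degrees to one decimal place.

In the plate carrée (x = Rλ, y = Rφ), meridians are true-scale (h = 1) and parallels are stretched by k = sec φ.
At 37.3°: h = 1.000, k = 1.257; principal scales a = 1.257, b = 1.000.
sin(ω/2) = (a − b)/(a + b) = 0.2571/2.257 = 0.1139, so ω = 2 arcsin(0.1139) ≈ 13.1°.

13.1°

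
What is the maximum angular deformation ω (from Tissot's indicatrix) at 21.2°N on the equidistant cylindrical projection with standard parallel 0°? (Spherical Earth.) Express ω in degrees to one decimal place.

4.0°

In the plate carrée (x = Rλ, y = Rφ), meridians are true-scale (h = 1) and parallels are stretched by k = sec φ.
At 21.2°: h = 1.000, k = 1.073; principal scales a = 1.073, b = 1.000.
sin(ω/2) = (a − b)/(a + b) = 0.07259/2.073 = 0.03502, so ω = 2 arcsin(0.03502) ≈ 4.0°.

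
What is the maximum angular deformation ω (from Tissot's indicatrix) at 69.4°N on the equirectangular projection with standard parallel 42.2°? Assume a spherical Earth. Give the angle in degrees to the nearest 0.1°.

41.7°

The equidistant cylindrical projection with φ₀ = 42.2° has h = 1 (meridians true) and k = cos φ₀ / cos φ along parallels.
At 69.4°: h = 1.000, k = 2.106; principal scales a = 2.106, b = 1.000.
sin(ω/2) = (a − b)/(a + b) = 1.106/3.106 = 0.3560, so ω = 2 arcsin(0.3560) ≈ 41.7°.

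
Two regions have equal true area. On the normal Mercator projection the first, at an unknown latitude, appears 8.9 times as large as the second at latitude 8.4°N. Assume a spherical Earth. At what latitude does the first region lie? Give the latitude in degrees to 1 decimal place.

70.6°

Mercator areal scale is sec²φ, so apparent-area ratio = sec²φ₁ / sec²φ₂ = cos²φ₂ / cos²φ₁.
cos²φ₂ / cos²φ₁ = 8.9  ⇒  cos φ₁ = cos 8.4° / √8.9 = 0.9893/2.983 = 0.3316.
φ₁ = arccos(0.3316) ≈ 70.6°.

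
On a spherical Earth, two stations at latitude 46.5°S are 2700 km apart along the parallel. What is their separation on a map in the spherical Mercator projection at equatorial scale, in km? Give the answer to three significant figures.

For Mercator, h = k = sec φ (a conformal cylindrical projection has a single point scale, 1/cos φ).
Along the parallel, k = sec 46.5° = 1/0.6884 = 1.453.
Map distance = 2700 × 1.453 ≈ 3920 km.

3920 km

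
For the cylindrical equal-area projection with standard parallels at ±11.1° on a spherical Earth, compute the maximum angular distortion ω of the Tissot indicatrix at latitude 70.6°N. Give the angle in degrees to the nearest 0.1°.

A cylindrical equal-area projection with standard parallel φ₀ has meridian scale h = cos φ / cos φ₀ and parallel scale k = cos φ₀ / cos φ (so areas are preserved, h·k = 1).
At 70.6°: h = 0.3385, k = 2.954; principal scales a = 2.954, b = 0.3385.
sin(ω/2) = (a − b)/(a + b) = 2.616/3.293 = 0.7944, so ω = 2 arcsin(0.7944) ≈ 105.2°.

105.2°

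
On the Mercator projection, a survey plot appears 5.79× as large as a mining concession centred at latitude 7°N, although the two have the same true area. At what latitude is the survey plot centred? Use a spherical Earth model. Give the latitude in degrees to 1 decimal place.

For equal true areas on Mercator, apparent areas scale as sec²φ, so the ratio is cos²φ₂ / cos²φ₁.
cos²φ₂ / cos²φ₁ = 5.79  ⇒  cos φ₁ = cos 7° / √5.79 = 0.9925/2.406 = 0.4125.
φ₁ = arccos(0.4125) ≈ 65.6°.

65.6°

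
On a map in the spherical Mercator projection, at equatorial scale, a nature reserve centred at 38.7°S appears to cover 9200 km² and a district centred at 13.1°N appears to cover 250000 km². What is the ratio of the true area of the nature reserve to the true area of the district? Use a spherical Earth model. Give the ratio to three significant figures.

Since Mercator area scale is 1/cos²φ, the true area equals the apparent area multiplied by cos²φ.
True area of nature reserve: 9200 × cos²(38.7°) = 9200 × 0.6091 = 5603 km².
True area of district: 250000 × cos²(13.1°) = 250000 × 0.9486 = 237200 km².
Ratio = 5603 / 237200 ≈ 0.0236.

0.0236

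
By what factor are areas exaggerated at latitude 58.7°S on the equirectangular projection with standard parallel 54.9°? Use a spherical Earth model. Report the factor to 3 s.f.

With standard parallel φ₀ = 54.9°, the equirectangular projection gives x = Rλ cos φ₀, y = Rφ, so h = 1 and k = cos 54.9° / cos φ.
Areal scale = h·k = 1 × cos φ₀ / cos φ; at 58.7°, h = 1.000, k = 1.107, so h·k = 1.107.

1.11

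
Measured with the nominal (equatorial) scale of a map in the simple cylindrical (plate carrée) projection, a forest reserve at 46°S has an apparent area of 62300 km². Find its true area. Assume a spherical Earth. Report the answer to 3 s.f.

43300 km²

Plate carrée maps x = Rλ, y = Rφ. The meridian scale is h = 1 and the parallel scale is k = 1/cos φ = sec φ.
Areal scale = h·k = 1 × sec φ; at 46°, h = 1.000, k = 1.440, so h·k = 1.440.
True area = apparent / (areal scale) = 62300 / 1.440 ≈ 43300 km².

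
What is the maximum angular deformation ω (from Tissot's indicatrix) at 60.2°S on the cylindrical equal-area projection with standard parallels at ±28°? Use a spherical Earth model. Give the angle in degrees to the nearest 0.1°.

For cylindrical equal-area with standard parallel φ₀, h = cos φ / cos φ₀ and k = cos φ₀ / cos φ, so h·k = 1.
At 60.2°: h = 0.5629, k = 1.777; principal scales a = 1.777, b = 0.5629.
sin(ω/2) = (a − b)/(a + b) = 1.214/2.340 = 0.5188, so ω = 2 arcsin(0.5188) ≈ 62.5°.

62.5°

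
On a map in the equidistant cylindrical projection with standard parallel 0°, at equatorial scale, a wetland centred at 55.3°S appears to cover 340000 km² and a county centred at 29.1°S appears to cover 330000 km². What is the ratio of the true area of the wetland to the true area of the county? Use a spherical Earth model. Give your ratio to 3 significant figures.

On the plate carrée, areal scale = h·k = 1 × sec φ, so true area = apparent × cos φ.
True area of wetland: 340000 × cos(55.3°) = 340000 × 0.5693 = 193600 km².
True area of county: 330000 × cos(29.1°) = 330000 × 0.8738 = 288300 km².
Ratio = 193600 / 288300 ≈ 0.671.

0.671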